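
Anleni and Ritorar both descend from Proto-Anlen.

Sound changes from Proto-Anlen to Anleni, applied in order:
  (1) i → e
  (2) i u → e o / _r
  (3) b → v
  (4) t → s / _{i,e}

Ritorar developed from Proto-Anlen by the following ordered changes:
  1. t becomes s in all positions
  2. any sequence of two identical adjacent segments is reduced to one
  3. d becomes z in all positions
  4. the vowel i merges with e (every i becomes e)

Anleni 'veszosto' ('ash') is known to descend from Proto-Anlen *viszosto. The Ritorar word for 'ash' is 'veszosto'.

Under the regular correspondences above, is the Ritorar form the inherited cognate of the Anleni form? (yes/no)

no

Derive the expected Ritorar reflex of *viszosto:
Ritorar: *viszosto
  viszosto → viszosso   [unconditioned shift]
  viszosso → viszoso   [degemination]
  viszoso (rule 3 does not apply)
  viszoso → veszoso   [vowel merger]
  giving Ritorar veszoso.
The regular Ritorar reflex would be 'veszoso', but the attested form is 'veszosto'. The correspondence is irregular, so they are not cognates (the Ritorar form has a different source).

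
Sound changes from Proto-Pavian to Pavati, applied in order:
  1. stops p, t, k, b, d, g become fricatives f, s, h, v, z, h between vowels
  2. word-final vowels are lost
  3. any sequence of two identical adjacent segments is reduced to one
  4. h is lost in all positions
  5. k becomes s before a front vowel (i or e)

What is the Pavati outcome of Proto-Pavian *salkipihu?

Pavati: *salkipihu > salkifihu > salkifih > salkifi > salsifi  (by intervocalic lenition, apocope, h-loss, palatalisation)

salsifi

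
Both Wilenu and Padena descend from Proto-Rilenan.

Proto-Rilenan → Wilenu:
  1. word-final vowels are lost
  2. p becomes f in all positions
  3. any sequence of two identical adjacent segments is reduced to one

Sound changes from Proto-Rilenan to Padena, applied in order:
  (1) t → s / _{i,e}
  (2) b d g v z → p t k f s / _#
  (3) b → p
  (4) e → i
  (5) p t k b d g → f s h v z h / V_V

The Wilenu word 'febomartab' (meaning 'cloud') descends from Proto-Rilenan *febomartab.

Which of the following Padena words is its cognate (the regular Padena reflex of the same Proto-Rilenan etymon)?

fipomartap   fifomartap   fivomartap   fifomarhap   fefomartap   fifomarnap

Padena: *febomartab > febomartap > fepomartap > fipomartap > fifomartap  (by final devoicing, unconditioned shift, vowel merger, intervocalic lenition)
Among the options, 'fifomartap' alone shows every Padena change applied in order.

fifomartap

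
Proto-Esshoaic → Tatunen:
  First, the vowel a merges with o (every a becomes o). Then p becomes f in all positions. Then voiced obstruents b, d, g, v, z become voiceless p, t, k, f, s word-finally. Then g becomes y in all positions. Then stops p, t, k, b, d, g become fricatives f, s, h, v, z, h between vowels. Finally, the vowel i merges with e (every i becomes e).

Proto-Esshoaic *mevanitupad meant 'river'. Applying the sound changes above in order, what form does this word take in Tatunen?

Tatunen: start from *mevanitupad.
  rule 1 (vowel merger): mevanitupad → mevonitupod
  rule 2 (unconditioned shift): mevonitupod → mevonitufod
  rule 3 (final devoicing): mevonitufod → mevonitufot
  rule 4: no change — mevonitufot
  rule 5 (intervocalic lenition): mevonitufot → mevonisufot
  rule 6 (vowel merger): mevonisufot → mevonesufot
  ⇒ Tatunen mevonesufot

mevonesufot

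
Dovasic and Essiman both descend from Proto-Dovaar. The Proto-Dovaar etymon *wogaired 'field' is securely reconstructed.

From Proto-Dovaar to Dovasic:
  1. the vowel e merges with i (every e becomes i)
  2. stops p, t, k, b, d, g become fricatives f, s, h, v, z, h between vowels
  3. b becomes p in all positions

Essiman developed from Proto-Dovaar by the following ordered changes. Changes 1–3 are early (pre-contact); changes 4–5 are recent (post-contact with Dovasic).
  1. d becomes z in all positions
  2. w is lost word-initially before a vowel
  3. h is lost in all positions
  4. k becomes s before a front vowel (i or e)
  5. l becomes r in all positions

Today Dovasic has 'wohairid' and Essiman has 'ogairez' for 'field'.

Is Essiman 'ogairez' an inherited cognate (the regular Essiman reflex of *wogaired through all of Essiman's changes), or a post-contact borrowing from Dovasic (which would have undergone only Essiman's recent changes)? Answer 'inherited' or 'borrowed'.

inherited

If inherited, *wogaired would pass through all of Essiman's changes:
Essiman: start from *wogaired.
  rule 1 (unconditioned shift): wogaired → wogairez
  rule 2 (glide loss): wogairez → ogairez
  rule 3: no change — ogairez
  rule 4: no change — ogairez
  rule 5: no change — ogairez
  ⇒ Essiman ogairez
If borrowed from Dovasic 'wohairid' after the early changes, it would undergo only the recent ones:
  rule 4 (palatalisation): no change (wohairid)
  rule 5 (unconditioned shift): no change (wohairid)
  ⇒ as a loan: wohairid
Essiman 'ogairez' matches the inherited outcome exactly, so it is an inherited cognate, not a loan.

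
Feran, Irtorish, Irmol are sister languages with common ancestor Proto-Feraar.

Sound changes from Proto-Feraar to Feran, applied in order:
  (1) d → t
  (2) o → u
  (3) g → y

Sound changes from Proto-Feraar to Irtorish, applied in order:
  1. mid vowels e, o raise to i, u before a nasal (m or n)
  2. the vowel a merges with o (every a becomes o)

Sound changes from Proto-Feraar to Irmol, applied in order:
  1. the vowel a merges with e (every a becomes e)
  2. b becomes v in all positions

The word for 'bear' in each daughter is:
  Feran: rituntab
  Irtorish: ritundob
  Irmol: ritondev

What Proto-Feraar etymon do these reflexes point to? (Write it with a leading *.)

*ritondab

Position 8: Feran has b, Irtorish has b, Irmol has v. Feran preserves b here (none of its changes turn any other segment into b), so the proto-segment is *b.
Position 6: Feran has t, Irtorish has d, Irmol has d. Irtorish preserves d here (none of its changes turn any other segment into d), so the proto-segment is *d.
This points to *ritondab. Verify forward in each daughter:
Feran: *ritondab
  ritondab → ritontab   [unconditioned shift]
  ritontab → rituntab   [vowel merger]
  rituntab (rule 3 does not apply)
  giving Feran rituntab.
Irtorish: start from *ritondab.
  rule 1 (pre-nasal raising): ritondab → ritundab
  rule 2 (vowel merger): ritundab → ritundob
  ⇒ Irtorish ritundob
Irmol: *ritondab
  ritondab → ritondeb   [vowel merger]
  ritondeb → ritondev   [unconditioned shift]
  giving Irmol ritondev.
Only *ritondab yields all of Feran rituntab, Irtorish ritundob, Irmol ritondev.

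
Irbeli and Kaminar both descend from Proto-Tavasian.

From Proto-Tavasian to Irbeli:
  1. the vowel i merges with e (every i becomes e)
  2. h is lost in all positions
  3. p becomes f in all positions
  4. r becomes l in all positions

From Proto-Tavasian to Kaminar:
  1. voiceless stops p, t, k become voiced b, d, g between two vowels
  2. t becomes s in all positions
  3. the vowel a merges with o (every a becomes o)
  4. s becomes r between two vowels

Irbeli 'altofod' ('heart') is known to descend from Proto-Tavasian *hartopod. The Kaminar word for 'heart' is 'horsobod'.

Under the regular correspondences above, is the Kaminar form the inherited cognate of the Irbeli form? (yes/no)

yes

Derive the expected Kaminar reflex of *hartopod:
Kaminar: start from *hartopod.
  rule 1 (intervocalic voicing): hartopod → hartobod
  rule 2 (unconditioned shift): hartobod → harsobod
  rule 3 (vowel merger): harsobod → horsobod
  rule 4: no change — horsobod
  ⇒ Kaminar horsobod
Kaminar 'horsobod' matches the regular reflex exactly, so the pair is cognate.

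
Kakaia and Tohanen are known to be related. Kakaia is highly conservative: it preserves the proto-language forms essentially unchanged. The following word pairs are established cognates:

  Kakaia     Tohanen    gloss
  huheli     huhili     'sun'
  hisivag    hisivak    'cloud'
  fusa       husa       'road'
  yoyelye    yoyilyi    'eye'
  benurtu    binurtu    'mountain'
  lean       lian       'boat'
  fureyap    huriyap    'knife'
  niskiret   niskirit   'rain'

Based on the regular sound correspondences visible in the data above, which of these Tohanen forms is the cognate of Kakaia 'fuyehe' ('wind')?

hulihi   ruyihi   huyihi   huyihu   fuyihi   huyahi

fusa ~ husa, fureyap ~ huriyap — Kakaia f corresponds to Tohanen h word-initially before a back vowel.
huheli ~ huhili, yoyelye ~ yoyilyi — Kakaia e corresponds to Tohanen i after a consonant, before a consonant other than r, m, n, p, b, f, v.
yoyelye ~ yoyilyi — Kakaia e corresponds to Tohanen i word-finally.
Applying these to Kakaia 'fuyehe':
  fuyehe → huyehe   (f→h word-initially before a back vowel)
  huyehe → huyihe   (e→i after a consonant, before a consonant other than r, m, n, p, b, f, v)
  huyihe → huyihi   (e→i word-finally)
So the Tohanen cognate is 'huyihi'.

huyihi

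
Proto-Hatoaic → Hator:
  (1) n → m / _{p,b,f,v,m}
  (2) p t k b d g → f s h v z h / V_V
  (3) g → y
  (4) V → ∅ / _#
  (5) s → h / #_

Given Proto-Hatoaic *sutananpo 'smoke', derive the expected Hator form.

Hator: *sutananpo
  sutananpo → sutanampo   [nasal place assimilation]
  sutanampo → susanampo   [intervocalic lenition]
  susanampo (rule 3 does not apply)
  susanampo → susanamp   [apocope]
  susanamp → husanamp   [debuccalisation]
  giving Hator husanamp.

husanamp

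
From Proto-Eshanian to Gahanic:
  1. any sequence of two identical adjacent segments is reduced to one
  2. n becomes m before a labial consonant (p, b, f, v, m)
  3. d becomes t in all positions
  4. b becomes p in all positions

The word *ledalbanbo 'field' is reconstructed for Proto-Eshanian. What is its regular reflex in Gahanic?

Gahanic: *ledalbanbo > ledalbambo > letalbambo > letalpampo  (by nasal place assimilation, unconditioned shift, unconditioned shift)

letalpampo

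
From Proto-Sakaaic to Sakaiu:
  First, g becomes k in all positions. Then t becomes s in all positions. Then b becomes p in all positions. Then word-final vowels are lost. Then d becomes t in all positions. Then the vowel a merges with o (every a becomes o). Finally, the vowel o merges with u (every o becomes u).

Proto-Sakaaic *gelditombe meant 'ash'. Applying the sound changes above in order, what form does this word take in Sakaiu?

Sakaiu: *gelditombe
  gelditombe → kelditombe   [unconditioned shift]
  kelditombe → keldisombe   [unconditioned shift]
  keldisombe → keldisompe   [unconditioned shift]
  keldisompe → keldisomp   [apocope]
  keldisomp → keltisomp   [unconditioned shift]
  keltisomp (rule 6 does not apply)
  keltisomp → keltisump   [vowel merger]
  giving Sakaiu keltisump.

keltisump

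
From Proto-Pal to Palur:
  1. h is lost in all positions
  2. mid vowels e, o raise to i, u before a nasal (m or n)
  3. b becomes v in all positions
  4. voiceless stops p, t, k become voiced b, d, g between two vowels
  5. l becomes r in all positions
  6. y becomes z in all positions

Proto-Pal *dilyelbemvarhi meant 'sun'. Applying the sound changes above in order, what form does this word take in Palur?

Palur: *dilyelbemvarhi
  dilyelbemvarhi → dilyelbemvari   [h-loss]
  dilyelbemvari → dilyelbimvari   [pre-nasal raising]
  dilyelbimvari → dilyelvimvari   [unconditioned shift]
  dilyelvimvari (rule 4 does not apply)
  dilyelvimvari → diryervimvari   [unconditioned shift]
  diryervimvari → dirzervimvari   [unconditioned shift]
  giving Palur dirzervimvari.

dirzervimvari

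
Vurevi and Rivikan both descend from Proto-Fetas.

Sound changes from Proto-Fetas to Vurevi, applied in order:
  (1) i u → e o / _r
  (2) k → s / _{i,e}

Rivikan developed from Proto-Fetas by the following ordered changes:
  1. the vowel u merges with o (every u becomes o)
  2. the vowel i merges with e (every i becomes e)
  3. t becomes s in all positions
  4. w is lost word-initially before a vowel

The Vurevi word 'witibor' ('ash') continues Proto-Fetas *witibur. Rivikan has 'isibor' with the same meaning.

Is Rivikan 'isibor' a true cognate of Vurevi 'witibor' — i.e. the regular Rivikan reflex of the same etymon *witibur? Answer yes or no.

no

Derive the expected Rivikan reflex of *witibur:
Rivikan: *witibur > witibor > wetebor > wesebor > esebor  (by vowel merger, vowel merger, unconditioned shift, glide loss)
The regular Rivikan reflex would be 'esebor', but the attested form is 'isibor'. The correspondence is irregular, so they are not cognates (the Rivikan form has a different source).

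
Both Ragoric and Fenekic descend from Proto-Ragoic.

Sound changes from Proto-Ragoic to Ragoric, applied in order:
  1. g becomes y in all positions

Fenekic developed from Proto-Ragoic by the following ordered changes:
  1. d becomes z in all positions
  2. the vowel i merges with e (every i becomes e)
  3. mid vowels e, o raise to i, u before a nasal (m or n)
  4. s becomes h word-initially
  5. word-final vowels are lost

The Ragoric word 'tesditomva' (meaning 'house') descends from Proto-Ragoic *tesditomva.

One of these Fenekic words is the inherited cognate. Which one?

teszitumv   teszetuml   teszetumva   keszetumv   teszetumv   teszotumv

Fenekic: start from *tesditomva.
  rule 1 (unconditioned shift): tesditomva → teszitomva
  rule 2 (vowel merger): teszitomva → teszetomva
  rule 3 (pre-nasal raising): teszetomva → teszetumva
  rule 4: no change — teszetumva
  rule 5 (apocope): teszetumva → teszetumv
  ⇒ Fenekic teszetumv
The other candidates each miss or misapply at least one Fenekic change.

teszetumv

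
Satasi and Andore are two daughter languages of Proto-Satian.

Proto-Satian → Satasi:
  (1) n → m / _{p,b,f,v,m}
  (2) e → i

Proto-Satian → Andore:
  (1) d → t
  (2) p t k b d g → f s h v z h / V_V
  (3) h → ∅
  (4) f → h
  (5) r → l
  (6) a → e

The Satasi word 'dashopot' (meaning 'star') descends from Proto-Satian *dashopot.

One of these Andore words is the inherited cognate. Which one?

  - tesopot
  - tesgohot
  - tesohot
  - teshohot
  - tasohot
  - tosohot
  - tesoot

tesohot

Andore: *dashopot > tashopot > tashofot > tasofot > tasohot > tesohot  (by unconditioned shift, intervocalic lenition, h-loss, unconditioned shift, vowel merger)
The other candidates each miss or misapply at least one Andore change.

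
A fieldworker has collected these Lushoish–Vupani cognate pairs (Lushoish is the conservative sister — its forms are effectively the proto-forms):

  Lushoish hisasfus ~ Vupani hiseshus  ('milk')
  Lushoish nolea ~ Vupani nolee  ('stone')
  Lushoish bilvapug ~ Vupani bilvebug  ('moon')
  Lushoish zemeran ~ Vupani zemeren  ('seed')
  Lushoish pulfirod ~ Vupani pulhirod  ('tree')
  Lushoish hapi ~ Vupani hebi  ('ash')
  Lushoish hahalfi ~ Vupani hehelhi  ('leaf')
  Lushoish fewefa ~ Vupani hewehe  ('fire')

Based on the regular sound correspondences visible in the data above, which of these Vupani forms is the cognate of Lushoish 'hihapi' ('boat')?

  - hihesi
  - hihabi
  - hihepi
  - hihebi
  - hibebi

bilvapug ~ bilvebug, hapi ~ hebi — Lushoish a corresponds to Vupani e after a consonant, before a labial obstruent.
hapi ~ hebi — Lushoish p corresponds to Vupani b between vowels (before a front vowel).
Applying these to Lushoish 'hihapi':
  hihapi → hihepi   (a→e after a consonant, before a labial obstruent)
  hihepi → hihebi   (p→b between vowels (before a front vowel))
So the Vupani cognate is 'hihebi'.

hihebi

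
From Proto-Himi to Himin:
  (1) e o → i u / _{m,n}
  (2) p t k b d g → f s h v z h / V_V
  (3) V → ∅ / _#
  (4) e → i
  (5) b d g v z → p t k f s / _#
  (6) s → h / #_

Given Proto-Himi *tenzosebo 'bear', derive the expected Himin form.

Himin: *tenzosebo > tinzosebo > tinzosevo > tinzosev > tinzosiv > tinzosif  (by pre-nasal raising, intervocalic lenition, apocope, vowel merger, final devoicing)

tinzosif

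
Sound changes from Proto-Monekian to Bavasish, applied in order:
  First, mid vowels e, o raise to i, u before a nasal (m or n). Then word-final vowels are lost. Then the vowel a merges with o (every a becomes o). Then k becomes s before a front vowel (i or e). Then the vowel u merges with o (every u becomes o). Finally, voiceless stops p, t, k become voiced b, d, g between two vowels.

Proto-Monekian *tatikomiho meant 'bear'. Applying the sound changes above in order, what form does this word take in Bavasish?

Bavasish: *tatikomiho > tatikumiho > tatikumih > totikumih > totikomih > todigomih  (by pre-nasal raising, apocope, vowel merger, vowel merger, intervocalic voicing)

todigomih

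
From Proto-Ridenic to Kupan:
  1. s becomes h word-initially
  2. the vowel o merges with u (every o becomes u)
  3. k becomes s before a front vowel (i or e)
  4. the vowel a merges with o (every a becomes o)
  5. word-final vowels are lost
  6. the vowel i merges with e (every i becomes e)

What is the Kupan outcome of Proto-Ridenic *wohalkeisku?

Kupan: *wohalkeisku > wuhalkeisku > wuhalseisku > wuholseisku > wuholseisk > wuholseesk  (by vowel merger, palatalisation, vowel merger, apocope, vowel merger)

wuholseesk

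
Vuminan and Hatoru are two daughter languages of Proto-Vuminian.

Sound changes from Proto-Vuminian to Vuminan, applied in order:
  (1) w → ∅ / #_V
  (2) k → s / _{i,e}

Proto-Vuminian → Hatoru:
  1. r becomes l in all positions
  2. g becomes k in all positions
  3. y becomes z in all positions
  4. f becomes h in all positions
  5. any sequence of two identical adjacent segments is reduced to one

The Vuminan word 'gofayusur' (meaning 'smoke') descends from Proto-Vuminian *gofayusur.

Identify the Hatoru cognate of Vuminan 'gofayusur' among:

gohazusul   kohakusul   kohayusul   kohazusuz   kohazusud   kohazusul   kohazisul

Hatoru: *gofayusur
  gofayusur → gofayusul   [unconditioned shift]
  gofayusul → kofayusul   [unconditioned shift]
  kofayusul → kofazusul   [unconditioned shift]
  kofazusul → kohazusul   [unconditioned shift]
  kohazusul (rule 5 does not apply)
  giving Hatoru kohazusul.
Among the options, 'kohazusul' alone shows every Hatoru change applied in order.

kohazusul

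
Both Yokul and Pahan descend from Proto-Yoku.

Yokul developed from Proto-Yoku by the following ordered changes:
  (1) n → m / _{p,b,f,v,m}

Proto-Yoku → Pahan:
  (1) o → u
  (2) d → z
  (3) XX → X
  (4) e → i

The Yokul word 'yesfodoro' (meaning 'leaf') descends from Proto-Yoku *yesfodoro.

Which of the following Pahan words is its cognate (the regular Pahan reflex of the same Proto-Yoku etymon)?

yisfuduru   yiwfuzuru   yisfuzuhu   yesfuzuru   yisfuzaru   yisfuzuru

yisfuzuru

Pahan: *yesfodoro > yesfuduru > yesfuzuru > yisfuzuru  (by vowel merger, unconditioned shift, vowel merger)
Only 'yisfuzuru' matches the regular Pahan development of *yesfodoro.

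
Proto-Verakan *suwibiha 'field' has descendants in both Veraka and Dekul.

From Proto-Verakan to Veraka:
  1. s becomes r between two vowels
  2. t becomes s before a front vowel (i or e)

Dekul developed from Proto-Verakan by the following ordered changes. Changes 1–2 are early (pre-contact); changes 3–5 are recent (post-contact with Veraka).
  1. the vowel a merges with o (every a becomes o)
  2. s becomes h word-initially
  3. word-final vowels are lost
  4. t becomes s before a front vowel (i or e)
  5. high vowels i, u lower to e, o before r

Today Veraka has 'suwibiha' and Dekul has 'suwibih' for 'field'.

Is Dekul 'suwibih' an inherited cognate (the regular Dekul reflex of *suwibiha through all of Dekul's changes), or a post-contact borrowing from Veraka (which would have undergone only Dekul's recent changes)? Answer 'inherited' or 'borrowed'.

borrowed

If inherited, *suwibiha would pass through all of Dekul's changes:
Dekul: start from *suwibiha.
  rule 1 (vowel merger): suwibiha → suwibiho
  rule 2 (debuccalisation): suwibiho → huwibiho
  rule 3 (apocope): huwibiho → huwibih
  rule 4: no change — huwibih
  rule 5: no change — huwibih
  ⇒ Dekul huwibih
If borrowed from Veraka 'suwibiha' after the early changes, it would undergo only the recent ones:
  rule 3 (apocope): suwibiha → suwibih
  rule 4 (palatalisation): no change (suwibih)
  rule 5 (pre-rhotic lowering): no change (suwibih)
  ⇒ as a loan: suwibih
Dekul 'suwibih' matches the loan outcome 'suwibih', not the inherited 'huwibih' — it skipped the early Dekul changes, so it was borrowed from Veraka.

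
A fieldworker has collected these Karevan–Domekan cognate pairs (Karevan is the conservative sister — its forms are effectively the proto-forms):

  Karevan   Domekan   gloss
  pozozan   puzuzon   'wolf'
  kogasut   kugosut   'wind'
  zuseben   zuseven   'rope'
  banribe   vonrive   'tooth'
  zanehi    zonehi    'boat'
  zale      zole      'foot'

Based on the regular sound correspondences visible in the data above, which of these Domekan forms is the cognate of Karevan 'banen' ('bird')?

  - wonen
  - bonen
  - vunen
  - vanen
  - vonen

banribe ~ vonrive — Karevan b corresponds to Domekan v word-initially before a back vowel.
pozozan ~ puzuzon, banribe ~ vonrive — Karevan a corresponds to Domekan o after a consonant, before a nasal.
Applying these to Karevan 'banen':
  banen → vanen   (b→v word-initially before a back vowel)
  vanen → vonen   (a→o after a consonant, before a nasal)
So the Domekan cognate is 'vonen'.

vonen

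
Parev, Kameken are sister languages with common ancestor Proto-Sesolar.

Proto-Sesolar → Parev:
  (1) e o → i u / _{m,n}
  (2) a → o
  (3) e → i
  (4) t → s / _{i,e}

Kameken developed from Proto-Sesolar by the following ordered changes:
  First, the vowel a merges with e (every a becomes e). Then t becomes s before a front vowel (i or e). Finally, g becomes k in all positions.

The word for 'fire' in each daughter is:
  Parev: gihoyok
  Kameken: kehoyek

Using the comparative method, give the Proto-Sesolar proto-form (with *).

Position 6: Parev has o, Kameken has e. Taking the neighbouring segments as reconstructed: Parev o could go back to *a or *o; Kameken e could go back to *a or *e — the one source consistent with every daughter is *a.
Position 2: Parev has i, Kameken has e. Taking the neighbouring segments as reconstructed: Parev i could go back to *e or *i; Kameken e could go back to *a or *e — the one source consistent with every daughter is *e.
Position 1: Parev has g, Kameken has k. Parev preserves g here (none of its changes turn any other segment into g), so the proto-segment is *g.
This points to *gehoyak. Verify forward in each daughter:
Parev: *gehoyak > gehoyok > gihoyok  (by vowel merger, vowel merger)
Kameken: start from *gehoyak.
  rule 1 (vowel merger): gehoyak → gehoyek
  rule 2: no change — gehoyek
  rule 3 (unconditioned shift): gehoyek → kehoyek
  ⇒ Kameken kehoyek
*gehoyak is the unique common source.

*gehoyak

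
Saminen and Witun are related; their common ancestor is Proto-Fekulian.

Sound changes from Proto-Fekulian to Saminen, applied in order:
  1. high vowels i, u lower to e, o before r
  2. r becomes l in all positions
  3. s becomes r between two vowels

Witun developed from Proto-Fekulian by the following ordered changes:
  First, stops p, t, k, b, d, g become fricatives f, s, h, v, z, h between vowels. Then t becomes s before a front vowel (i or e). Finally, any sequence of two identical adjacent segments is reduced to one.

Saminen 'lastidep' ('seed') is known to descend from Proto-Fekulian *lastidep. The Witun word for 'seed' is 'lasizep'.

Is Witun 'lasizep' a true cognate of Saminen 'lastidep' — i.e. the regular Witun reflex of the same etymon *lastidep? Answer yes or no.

Derive the expected Witun reflex of *lastidep:
Witun: *lastidep
  lastidep → lastizep   [intervocalic lenition]
  lastizep → lassizep   [palatalisation]
  lassizep → lasizep   [degemination]
  giving Witun lasizep.
Witun 'lasizep' matches the regular reflex exactly, so the pair is cognate.

yes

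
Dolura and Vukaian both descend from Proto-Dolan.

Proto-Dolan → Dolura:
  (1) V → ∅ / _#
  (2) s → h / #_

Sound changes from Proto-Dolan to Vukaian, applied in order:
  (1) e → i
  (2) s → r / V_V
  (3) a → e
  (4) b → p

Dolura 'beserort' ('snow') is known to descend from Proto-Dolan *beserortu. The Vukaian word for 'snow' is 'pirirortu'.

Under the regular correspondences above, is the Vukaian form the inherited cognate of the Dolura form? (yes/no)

yes

Derive the expected Vukaian reflex of *beserortu:
Vukaian: start from *beserortu.
  rule 1 (vowel merger): beserortu → bisirortu
  rule 2 (rhotacism): bisirortu → birirortu
  rule 3: no change — birirortu
  rule 4 (unconditioned shift): birirortu → pirirortu
  ⇒ Vukaian pirirortu
Vukaian 'pirirortu' matches the regular reflex exactly, so the pair is cognate.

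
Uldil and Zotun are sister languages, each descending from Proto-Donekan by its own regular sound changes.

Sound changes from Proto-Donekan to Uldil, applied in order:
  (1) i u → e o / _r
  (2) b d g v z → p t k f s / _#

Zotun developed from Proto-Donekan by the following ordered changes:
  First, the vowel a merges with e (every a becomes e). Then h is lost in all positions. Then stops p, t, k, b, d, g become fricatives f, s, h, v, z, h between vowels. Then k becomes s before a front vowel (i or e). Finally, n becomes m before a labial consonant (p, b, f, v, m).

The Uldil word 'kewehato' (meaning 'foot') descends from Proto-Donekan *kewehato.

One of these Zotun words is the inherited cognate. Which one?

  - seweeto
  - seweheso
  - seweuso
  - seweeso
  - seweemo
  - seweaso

Zotun: start from *kewehato.
  rule 1 (vowel merger): kewehato → keweheto
  rule 2 (h-loss): keweheto → keweeto
  rule 3 (intervocalic lenition): keweeto → keweeso
  rule 4 (palatalisation): keweeso → seweeso
  rule 5: no change — seweeso
  ⇒ Zotun seweeso
Among the options, 'seweeso' alone shows every Zotun change applied in order.

seweeso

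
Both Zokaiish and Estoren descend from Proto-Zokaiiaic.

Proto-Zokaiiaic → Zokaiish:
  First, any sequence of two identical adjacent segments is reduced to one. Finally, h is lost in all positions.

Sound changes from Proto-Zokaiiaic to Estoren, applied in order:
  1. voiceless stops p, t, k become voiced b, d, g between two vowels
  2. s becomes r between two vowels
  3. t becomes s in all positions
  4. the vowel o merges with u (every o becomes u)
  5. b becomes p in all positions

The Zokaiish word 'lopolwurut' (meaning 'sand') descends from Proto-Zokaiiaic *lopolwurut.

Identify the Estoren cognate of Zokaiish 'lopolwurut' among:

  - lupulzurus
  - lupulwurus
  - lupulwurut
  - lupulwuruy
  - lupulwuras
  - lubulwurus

Estoren: *lopolwurut
  lopolwurut → lobolwurut   [intervocalic voicing]
  lobolwurut (rule 2 does not apply)
  lobolwurut → lobolwurus   [unconditioned shift]
  lobolwurus → lubulwurus   [vowel merger]
  lubulwurus → lupulwurus   [unconditioned shift]
  giving Estoren lupulwurus.
Only 'lupulwurus' matches the regular Estoren development of *lopolwurut.

lupulwurus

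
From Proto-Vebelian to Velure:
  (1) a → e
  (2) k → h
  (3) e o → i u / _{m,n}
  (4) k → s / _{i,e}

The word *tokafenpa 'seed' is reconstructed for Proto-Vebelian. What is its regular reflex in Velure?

Velure: start from *tokafenpa.
  rule 1 (vowel merger): tokafenpa → tokefenpe
  rule 2 (unconditioned shift): tokefenpe → tohefenpe
  rule 3 (pre-nasal raising): tohefenpe → tohefinpe
  rule 4: no change — tohefinpe
  ⇒ Velure tohefinpe

tohefinpe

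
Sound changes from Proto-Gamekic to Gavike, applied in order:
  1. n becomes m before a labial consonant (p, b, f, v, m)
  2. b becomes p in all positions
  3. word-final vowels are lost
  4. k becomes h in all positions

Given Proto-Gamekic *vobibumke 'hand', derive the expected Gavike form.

Gavike: start from *vobibumke.
  rule 1: no change — vobibumke
  rule 2 (unconditioned shift): vobibumke → vopipumke
  rule 3 (apocope): vopipumke → vopipumk
  rule 4 (unconditioned shift): vopipumk → vopipumh
  ⇒ Gavike vopipumh

vopipumh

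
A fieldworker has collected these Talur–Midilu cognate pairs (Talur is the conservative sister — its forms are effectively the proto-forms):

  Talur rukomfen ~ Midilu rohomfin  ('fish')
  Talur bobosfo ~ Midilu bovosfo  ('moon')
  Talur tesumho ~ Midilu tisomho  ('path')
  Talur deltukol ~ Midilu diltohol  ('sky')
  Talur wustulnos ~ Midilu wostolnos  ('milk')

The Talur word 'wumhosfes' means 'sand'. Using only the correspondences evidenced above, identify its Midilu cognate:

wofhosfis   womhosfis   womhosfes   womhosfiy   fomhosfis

womhosfis

tesumho ~ tisomho — Talur u corresponds to Midilu o after a consonant, before a nasal.
tesumho ~ tisomho, deltukol ~ diltohol — Talur e corresponds to Midilu i after a consonant, before a consonant other than r, m, n, p, b, f, v.
Applying these to Talur 'wumhosfes':
  wumhosfes → womhosfes   (u→o after a consonant, before a nasal)
  womhosfes → womhosfis   (e→i after a consonant, before a consonant other than r, m, n, p, b, f, v)
So the Midilu cognate is 'womhosfis'.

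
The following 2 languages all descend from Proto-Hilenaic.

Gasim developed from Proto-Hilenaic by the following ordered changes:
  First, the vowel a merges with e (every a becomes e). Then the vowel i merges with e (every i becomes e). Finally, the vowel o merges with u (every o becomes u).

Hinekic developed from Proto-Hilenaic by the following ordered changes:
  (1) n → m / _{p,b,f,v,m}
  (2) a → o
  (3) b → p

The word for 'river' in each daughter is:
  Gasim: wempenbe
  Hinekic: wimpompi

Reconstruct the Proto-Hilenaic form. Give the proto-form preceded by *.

*wimpanbi

Position 6: Gasim has n, Hinekic has m. Gasim preserves n here (none of its changes turn any other segment into n), so the proto-segment is *n.
Position 7: Gasim has b, Hinekic has p. Gasim preserves b here (none of its changes turn any other segment into b), so the proto-segment is *b.
This points to *wimpanbi. Verify forward in each daughter:
Gasim: *wimpanbi
  wimpanbi → wimpenbi   [vowel merger]
  wimpenbi → wempenbe   [vowel merger]
  wempenbe (rule 3 does not apply)
  giving Gasim wempenbe.
Hinekic: start from *wimpanbi.
  rule 1 (nasal place assimilation): wimpanbi → wimpambi
  rule 2 (vowel merger): wimpambi → wimpombi
  rule 3 (unconditioned shift): wimpombi → wimpompi
  ⇒ Hinekic wimpompi
*wimpanbi is the unique common source.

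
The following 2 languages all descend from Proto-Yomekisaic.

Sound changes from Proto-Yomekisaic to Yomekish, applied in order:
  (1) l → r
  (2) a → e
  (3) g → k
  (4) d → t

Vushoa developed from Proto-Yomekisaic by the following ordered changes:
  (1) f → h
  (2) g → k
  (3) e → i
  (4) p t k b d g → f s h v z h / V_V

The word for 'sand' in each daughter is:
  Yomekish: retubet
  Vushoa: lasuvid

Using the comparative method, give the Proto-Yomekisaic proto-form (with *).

Position 3: Yomekish has t, Vushoa has s. Taking the neighbouring segments as reconstructed: Yomekish t could go back to *t or *d; Vushoa s could go back to *t or *s — the one source consistent with every daughter is *t.
Position 7: Yomekish has t, Vushoa has d. Vushoa preserves d here (none of its changes turn any other segment into d), so the proto-segment is *d.
Position 5: Yomekish has b, Vushoa has v. Yomekish preserves b here (none of its changes turn any other segment into b), so the proto-segment is *b.
Verify the candidate proto-form against each daughter:
Yomekish: start from *latubed.
  rule 1 (unconditioned shift): latubed → ratubed
  rule 2 (vowel merger): ratubed → retubed
  rule 3: no change — retubed
  rule 4 (unconditioned shift): retubed → retubet
  ⇒ Yomekish retubet
Vushoa: *latubed
  latubed (rule 1 does not apply)
  latubed (rule 2 does not apply)
  latubed → latubid   [vowel merger]
  latubid → lasuvid   [intervocalic lenition]
  giving Vushoa lasuvid.
*latubed is the unique common source.

*latubed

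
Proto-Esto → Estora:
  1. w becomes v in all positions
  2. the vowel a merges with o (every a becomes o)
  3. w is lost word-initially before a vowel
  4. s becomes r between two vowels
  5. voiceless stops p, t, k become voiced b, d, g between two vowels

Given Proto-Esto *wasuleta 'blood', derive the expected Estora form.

voruledo

Estora: *wasuleta
  wasuleta → vasuleta   [unconditioned shift]
  vasuleta → vosuleto   [vowel merger]
  vosuleto (rule 3 does not apply)
  vosuleto → voruleto   [rhotacism]
  voruleto → voruledo   [intervocalic voicing]
  giving Estora voruledo.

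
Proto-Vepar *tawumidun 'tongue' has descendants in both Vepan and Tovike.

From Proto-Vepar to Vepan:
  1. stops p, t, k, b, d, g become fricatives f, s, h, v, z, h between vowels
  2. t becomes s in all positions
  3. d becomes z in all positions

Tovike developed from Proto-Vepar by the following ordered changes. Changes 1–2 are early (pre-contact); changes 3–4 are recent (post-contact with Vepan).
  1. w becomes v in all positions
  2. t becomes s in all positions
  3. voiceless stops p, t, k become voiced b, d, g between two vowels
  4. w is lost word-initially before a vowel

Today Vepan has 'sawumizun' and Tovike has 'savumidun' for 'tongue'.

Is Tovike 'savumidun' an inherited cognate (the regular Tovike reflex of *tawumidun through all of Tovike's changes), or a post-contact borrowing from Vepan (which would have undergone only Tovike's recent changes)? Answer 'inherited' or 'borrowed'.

inherited

If inherited, *tawumidun would pass through all of Tovike's changes:
Tovike: start from *tawumidun.
  rule 1 (unconditioned shift): tawumidun → tavumidun
  rule 2 (unconditioned shift): tavumidun → savumidun
  rule 3: no change — savumidun
  rule 4: no change — savumidun
  ⇒ Tovike savumidun
If borrowed from Vepan 'sawumizun' after the early changes, it would undergo only the recent ones:
  rule 3 (intervocalic voicing): no change (sawumizun)
  rule 4 (glide loss): no change (sawumizun)
  ⇒ as a loan: sawumizun
Tovike 'savumidun' matches the inherited outcome exactly, so it is an inherited cognate, not a loan.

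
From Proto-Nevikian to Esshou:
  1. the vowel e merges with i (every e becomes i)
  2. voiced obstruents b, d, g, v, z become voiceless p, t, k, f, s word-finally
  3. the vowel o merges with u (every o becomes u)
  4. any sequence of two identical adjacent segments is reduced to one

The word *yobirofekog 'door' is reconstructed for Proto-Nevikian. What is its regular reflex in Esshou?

Esshou: *yobirofekog > yobirofikog > yobirofikok > yubirufikuk  (by vowel merger, final devoicing, vowel merger)

yubirufikuk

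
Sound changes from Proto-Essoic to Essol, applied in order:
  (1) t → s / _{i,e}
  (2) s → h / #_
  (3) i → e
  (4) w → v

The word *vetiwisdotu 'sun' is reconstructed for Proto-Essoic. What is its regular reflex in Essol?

vesevesdotu

Essol: start from *vetiwisdotu.
  rule 1 (palatalisation): vetiwisdotu → vesiwisdotu
  rule 2: no change — vesiwisdotu
  rule 3 (vowel merger): vesiwisdotu → vesewesdotu
  rule 4 (unconditioned shift): vesewesdotu → vesevesdotu
  ⇒ Essol vesevesdotu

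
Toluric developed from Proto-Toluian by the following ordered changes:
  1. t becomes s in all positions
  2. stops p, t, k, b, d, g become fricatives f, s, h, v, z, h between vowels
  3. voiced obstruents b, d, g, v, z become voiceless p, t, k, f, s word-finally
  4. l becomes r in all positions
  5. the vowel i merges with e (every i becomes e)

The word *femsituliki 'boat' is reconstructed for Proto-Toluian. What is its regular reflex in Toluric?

Toluric: *femsituliki
  femsituliki → femsisuliki   [unconditioned shift]
  femsisuliki → femsisulihi   [intervocalic lenition]
  femsisulihi (rule 3 does not apply)
  femsisulihi → femsisurihi   [unconditioned shift]
  femsisurihi → femsesurehe   [vowel merger]
  giving Toluric femsesurehe.

femsesurehe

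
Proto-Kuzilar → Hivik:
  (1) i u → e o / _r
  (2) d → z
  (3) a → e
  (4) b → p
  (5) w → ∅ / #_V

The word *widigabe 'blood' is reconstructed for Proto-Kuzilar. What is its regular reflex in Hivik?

izigepe

Hivik: start from *widigabe.
  rule 1: no change — widigabe
  rule 2 (unconditioned shift): widigabe → wizigabe
  rule 3 (vowel merger): wizigabe → wizigebe
  rule 4 (unconditioned shift): wizigebe → wizigepe
  rule 5 (glide loss): wizigepe → izigepe
  ⇒ Hivik izigepe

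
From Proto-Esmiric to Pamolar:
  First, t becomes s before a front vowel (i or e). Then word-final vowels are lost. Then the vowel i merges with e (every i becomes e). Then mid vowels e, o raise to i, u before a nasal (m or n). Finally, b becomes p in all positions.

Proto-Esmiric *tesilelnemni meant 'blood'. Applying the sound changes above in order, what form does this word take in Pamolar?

Pamolar: *tesilelnemni > sesilelnemni > sesilelnemn > seselelnemn > seselelnimn  (by palatalisation, apocope, vowel merger, pre-nasal raising)

seselelnimn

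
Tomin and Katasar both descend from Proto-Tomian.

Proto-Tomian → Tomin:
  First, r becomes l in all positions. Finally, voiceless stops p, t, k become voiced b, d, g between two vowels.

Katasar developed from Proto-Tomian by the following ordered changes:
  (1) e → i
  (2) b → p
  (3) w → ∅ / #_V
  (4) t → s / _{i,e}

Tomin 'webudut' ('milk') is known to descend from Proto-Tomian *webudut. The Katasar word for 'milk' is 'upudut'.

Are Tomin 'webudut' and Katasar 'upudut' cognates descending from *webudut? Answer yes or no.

no

Derive the expected Katasar reflex of *webudut:
Katasar: *webudut > wibudut > wipudut > ipudut  (by vowel merger, unconditioned shift, glide loss)
The regular Katasar reflex would be 'ipudut', but the attested form is 'upudut'. The correspondence is irregular, so they are not cognates (the Katasar form has a different source).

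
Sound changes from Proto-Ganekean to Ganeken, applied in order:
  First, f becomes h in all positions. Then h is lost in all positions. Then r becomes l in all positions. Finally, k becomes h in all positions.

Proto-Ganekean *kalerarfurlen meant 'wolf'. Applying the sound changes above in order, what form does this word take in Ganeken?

halelalullen

Ganeken: start from *kalerarfurlen.
  rule 1 (unconditioned shift): kalerarfurlen → kalerarhurlen
  rule 2 (h-loss): kalerarhurlen → kalerarurlen
  rule 3 (unconditioned shift): kalerarurlen → kalelalullen
  rule 4 (unconditioned shift): kalelalullen → halelalullen
  ⇒ Ganeken halelalullen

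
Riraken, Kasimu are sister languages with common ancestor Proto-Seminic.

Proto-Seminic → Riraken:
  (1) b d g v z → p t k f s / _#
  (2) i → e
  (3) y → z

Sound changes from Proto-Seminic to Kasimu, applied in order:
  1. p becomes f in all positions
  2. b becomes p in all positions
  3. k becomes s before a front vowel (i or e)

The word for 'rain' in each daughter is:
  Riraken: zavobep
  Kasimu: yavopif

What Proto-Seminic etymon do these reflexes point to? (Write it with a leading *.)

*yavobip

Position 5: Riraken has b, Kasimu has p. Riraken preserves b here (none of its changes turn any other segment into b), so the proto-segment is *b.
Position 1: Riraken has z, Kasimu has y. Kasimu preserves y here (none of its changes turn any other segment into y), so the proto-segment is *y.
This points to *yavobip. Verify forward in each daughter:
Riraken: *yavobip > yavobep > zavobep  (by vowel merger, unconditioned shift)
Kasimu: *yavobip
  yavobip → yavobif   [unconditioned shift]
  yavobif → yavopif   [unconditioned shift]
  yavopif (rule 3 does not apply)
  giving Kasimu yavopif.
*yavobip is the unique common source.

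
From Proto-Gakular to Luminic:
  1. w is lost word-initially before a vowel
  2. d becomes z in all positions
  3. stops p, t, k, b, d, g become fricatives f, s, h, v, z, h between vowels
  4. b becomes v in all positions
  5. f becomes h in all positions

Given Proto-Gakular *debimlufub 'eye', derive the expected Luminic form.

zevimluhuv

Luminic: start from *debimlufub.
  rule 1: no change — debimlufub
  rule 2 (unconditioned shift): debimlufub → zebimlufub
  rule 3 (intervocalic lenition): zebimlufub → zevimlufub
  rule 4 (unconditioned shift): zevimlufub → zevimlufuv
  rule 5 (unconditioned shift): zevimlufuv → zevimluhuv
  ⇒ Luminic zevimluhuv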